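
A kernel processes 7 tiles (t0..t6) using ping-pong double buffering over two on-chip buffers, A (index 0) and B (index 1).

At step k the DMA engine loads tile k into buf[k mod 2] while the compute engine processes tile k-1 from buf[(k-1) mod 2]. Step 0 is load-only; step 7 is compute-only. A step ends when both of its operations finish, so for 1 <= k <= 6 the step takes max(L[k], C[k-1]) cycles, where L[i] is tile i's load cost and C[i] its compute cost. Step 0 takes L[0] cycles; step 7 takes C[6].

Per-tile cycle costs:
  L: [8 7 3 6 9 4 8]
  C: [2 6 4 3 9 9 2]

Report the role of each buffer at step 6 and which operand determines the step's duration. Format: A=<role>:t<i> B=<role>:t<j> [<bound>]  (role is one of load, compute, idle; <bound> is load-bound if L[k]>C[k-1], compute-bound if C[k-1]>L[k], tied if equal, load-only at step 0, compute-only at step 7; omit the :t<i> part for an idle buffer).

step 6: A=load:t6 B=compute:t5 [compute-bound]

[0] DMA t0→A (8c) ∥ CU idle ⇒ 8c, clock 8
[1] DMA t1→B (7c) ∥ CU A:t0 (2c) ⇒ 7c, clock 15
[2] DMA t2→A (3c) ∥ CU B:t1 (6c) ⇒ 6c, clock 21
[3] DMA t3→B (6c) ∥ CU A:t2 (4c) ⇒ 6c, clock 27
[4] DMA t4→A (9c) ∥ CU B:t3 (3c) ⇒ 9c, clock 36
[5] DMA t5→B (4c) ∥ CU A:t4 (9c) ⇒ 9c, clock 45
[6] DMA t6→A (8c) ∥ CU B:t5 (9c) ⇒ 9c, clock 54
[7] DMA idle ∥ CU A:t6 (2c) ⇒ 2c, clock 56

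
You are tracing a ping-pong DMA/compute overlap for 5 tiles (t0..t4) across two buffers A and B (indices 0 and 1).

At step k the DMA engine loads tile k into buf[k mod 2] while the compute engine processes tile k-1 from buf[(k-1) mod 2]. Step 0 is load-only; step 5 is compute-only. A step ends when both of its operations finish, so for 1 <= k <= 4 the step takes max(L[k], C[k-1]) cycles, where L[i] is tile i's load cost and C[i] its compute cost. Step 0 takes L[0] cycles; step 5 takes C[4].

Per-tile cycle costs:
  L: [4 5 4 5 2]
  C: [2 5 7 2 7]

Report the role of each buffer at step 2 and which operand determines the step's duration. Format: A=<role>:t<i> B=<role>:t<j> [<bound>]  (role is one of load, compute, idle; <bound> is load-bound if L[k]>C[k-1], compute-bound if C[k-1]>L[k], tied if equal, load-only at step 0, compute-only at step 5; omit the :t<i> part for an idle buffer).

step 0: L[0]=4 → dur=4, Σ=4 | A=load:t0 B=idle [load-only]
step 1: L[1]=5 C[0]=2 → dur=5, Σ=9 | A=compute:t0 B=load:t1 [load-bound]
step 2: L[2]=4 C[1]=5 → dur=5, Σ=14 | A=load:t2 B=compute:t1 [compute-bound]
step 3: L[3]=5 C[2]=7 → dur=7, Σ=21 | A=compute:t2 B=load:t3 [compute-bound]
step 4: L[4]=2 C[3]=2 → dur=2, Σ=23 | A=load:t4 B=compute:t3 [tied]
step 5: C[4]=7 → dur=7, Σ=30 | A=compute:t4 B=idle [compute-only]

step 2: A=load:t2 B=compute:t1 [compute-bound]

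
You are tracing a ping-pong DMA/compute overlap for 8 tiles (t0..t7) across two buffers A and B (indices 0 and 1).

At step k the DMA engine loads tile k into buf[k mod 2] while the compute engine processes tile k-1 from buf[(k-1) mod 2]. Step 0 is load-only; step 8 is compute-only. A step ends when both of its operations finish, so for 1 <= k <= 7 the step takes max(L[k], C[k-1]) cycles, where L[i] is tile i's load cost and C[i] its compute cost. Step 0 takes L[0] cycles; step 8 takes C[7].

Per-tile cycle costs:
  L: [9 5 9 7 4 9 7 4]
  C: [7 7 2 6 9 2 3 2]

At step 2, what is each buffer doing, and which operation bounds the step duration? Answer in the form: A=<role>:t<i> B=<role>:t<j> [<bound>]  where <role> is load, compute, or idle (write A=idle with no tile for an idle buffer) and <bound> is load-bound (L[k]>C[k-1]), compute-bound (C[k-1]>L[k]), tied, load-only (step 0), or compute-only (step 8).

  0. 9=9c; end=9; A:t0 B:-
  1. max(5,7)=7c; end=16; A:t0 B:t1
  2. max(9,7)=9c; end=25; A:t2 B:t1
  3. max(7,2)=7c; end=32; A:t2 B:t3
  4. max(4,6)=6c; end=38; A:t4 B:t3
  5. max(9,9)=9c; end=47; A:t4 B:t5
  6. max(7,2)=7c; end=54; A:t6 B:t5
  7. max(4,3)=4c; end=58; A:t6 B:t7
  8. 2=2c; end=60; A:t6 B:t7

step 2: A=load:t2 B=compute:t1 [load-bound]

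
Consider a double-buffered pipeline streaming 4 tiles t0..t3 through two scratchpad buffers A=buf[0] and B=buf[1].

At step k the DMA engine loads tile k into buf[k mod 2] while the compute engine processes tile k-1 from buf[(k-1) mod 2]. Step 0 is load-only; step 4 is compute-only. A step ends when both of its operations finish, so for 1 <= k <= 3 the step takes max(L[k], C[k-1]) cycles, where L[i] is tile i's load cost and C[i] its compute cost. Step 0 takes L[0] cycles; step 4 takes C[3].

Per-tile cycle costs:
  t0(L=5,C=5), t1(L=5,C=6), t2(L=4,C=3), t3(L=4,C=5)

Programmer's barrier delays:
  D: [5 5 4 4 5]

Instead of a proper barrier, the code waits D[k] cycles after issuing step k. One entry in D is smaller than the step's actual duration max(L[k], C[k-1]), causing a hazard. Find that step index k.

k=0 barrier L[0]=5→5c, D[0]=5 ok
k=1 barrier max(L[1]=5,C[0]=5)→5c, D[1]=5 ok
k=2 barrier max(L[2]=4,C[1]=6)→6c, D[2]=4 SHORT
k=3 barrier max(L[3]=4,C[2]=3)→4c, D[3]=4 ok
k=4 barrier C[3]=5→5c, D[4]=5 ok

hazard at step 2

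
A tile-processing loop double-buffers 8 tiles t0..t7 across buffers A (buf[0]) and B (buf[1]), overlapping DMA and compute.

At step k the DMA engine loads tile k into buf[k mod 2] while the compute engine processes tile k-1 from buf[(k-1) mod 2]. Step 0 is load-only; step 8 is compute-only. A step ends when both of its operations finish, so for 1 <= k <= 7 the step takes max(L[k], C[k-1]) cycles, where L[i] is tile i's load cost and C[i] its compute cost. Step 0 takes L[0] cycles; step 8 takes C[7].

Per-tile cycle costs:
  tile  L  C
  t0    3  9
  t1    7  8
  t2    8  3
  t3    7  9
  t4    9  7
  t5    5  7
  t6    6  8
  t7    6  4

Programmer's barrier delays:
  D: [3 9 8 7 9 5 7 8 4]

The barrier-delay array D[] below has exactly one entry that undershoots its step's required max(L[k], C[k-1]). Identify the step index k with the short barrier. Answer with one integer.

step 0: need L[0]=3 = 3; D[0]=3 ok
step 1: need max(L[1]=7,C[0]=9) = 9; D[1]=9 ok
step 2: need max(L[2]=8,C[1]=8) = 8; D[2]=8 ok
step 3: need max(L[3]=7,C[2]=3) = 7; D[3]=7 ok
step 4: need max(L[4]=9,C[3]=9) = 9; D[4]=9 ok
step 5: need max(L[5]=5,C[4]=7) = 7; D[5]=5 SHORT
step 6: need max(L[6]=6,C[5]=7) = 7; D[6]=7 ok
step 7: need max(L[7]=6,C[6]=8) = 8; D[7]=8 ok
step 8: need C[7]=4 = 4; D[8]=4 ok

hazard at step 5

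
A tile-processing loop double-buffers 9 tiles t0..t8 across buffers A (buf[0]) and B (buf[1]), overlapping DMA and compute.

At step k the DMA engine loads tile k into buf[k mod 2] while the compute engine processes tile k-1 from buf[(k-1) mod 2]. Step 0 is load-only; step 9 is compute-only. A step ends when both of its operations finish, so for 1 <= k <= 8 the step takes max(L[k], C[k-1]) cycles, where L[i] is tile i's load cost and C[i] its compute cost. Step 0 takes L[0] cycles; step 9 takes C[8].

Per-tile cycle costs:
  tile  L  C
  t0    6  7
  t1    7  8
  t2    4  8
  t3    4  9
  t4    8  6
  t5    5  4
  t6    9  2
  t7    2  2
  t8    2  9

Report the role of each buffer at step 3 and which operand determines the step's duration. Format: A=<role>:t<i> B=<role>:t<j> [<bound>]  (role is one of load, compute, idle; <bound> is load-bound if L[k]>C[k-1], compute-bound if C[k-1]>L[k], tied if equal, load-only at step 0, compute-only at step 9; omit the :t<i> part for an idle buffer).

k=0 load=t0/6c comp=- wait=6 total=6
k=1 load=t1/7c comp=t0/7c wait=7 total=13
k=2 load=t2/4c comp=t1/8c wait=8 total=21
k=3 load=t3/4c comp=t2/8c wait=8 total=29
k=4 load=t4/8c comp=t3/9c wait=9 total=38
k=5 load=t5/5c comp=t4/6c wait=6 total=44
k=6 load=t6/9c comp=t5/4c wait=9 total=53
k=7 load=t7/2c comp=t6/2c wait=2 total=55
k=8 load=t8/2c comp=t7/2c wait=2 total=57
k=9 load=- comp=t8/9c wait=9 total=66

step 3: A=compute:t2 B=load:t3 [compute-bound]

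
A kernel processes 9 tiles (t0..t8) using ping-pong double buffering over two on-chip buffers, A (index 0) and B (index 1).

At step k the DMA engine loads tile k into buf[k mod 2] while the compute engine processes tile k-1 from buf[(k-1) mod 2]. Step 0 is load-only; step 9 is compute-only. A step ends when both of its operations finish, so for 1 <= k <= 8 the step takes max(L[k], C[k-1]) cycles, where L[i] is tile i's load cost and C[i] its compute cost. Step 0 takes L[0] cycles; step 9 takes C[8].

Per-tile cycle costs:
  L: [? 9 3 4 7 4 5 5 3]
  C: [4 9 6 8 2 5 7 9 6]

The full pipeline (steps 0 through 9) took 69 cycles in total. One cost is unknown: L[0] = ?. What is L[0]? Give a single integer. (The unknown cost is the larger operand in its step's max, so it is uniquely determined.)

L[0] = 6

step 0 | dur = L[0]=? = L[0]  (unknown; binding)
step 1 | dur = max(L[1]=9, C[0]=4) = 9
step 2 | dur = max(L[2]=3, C[1]=9) = 9
step 3 | dur = max(L[3]=4, C[2]=6) = 6
step 4 | dur = max(L[4]=7, C[3]=8) = 8
step 5 | dur = max(L[5]=4, C[4]=2) = 4
step 6 | dur = max(L[6]=5, C[5]=5) = 5
step 7 | dur = max(L[7]=5, C[6]=7) = 7
step 8 | dur = max(L[8]=3, C[7]=9) = 9
step 9 | dur = C[8]=6 = 6
sum of known step durations = 63
dur[0] = total - known = 69 - 63 = 6
L[0] is the binding max in step 0, so L[0] = dur[0] = 6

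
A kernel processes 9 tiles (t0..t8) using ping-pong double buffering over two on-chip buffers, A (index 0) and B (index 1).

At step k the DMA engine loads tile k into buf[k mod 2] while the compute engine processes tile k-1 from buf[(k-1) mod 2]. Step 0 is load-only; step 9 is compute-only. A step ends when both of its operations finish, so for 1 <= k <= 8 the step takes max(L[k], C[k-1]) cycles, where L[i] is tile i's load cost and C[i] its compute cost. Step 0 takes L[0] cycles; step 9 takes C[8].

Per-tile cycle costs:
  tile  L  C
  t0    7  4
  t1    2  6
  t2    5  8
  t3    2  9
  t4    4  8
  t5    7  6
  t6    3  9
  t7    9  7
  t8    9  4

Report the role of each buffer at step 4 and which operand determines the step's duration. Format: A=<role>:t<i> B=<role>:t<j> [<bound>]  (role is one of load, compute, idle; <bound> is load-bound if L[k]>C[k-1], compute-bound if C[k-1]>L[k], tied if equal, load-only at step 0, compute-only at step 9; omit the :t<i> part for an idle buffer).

step 4: A=load:t4 B=compute:t3 [compute-bound]

step 0: L[0]=7 → dur=7, Σ=7 | A=load:t0 B=idle [load-only]
step 1: L[1]=2 C[0]=4 → dur=4, Σ=11 | A=compute:t0 B=load:t1 [compute-bound]
step 2: L[2]=5 C[1]=6 → dur=6, Σ=17 | A=load:t2 B=compute:t1 [compute-bound]
step 3: L[3]=2 C[2]=8 → dur=8, Σ=25 | A=compute:t2 B=load:t3 [compute-bound]
step 4: L[4]=4 C[3]=9 → dur=9, Σ=34 | A=load:t4 B=compute:t3 [compute-bound]
step 5: L[5]=7 C[4]=8 → dur=8, Σ=42 | A=compute:t4 B=load:t5 [compute-bound]
step 6: L[6]=3 C[5]=6 → dur=6, Σ=48 | A=load:t6 B=compute:t5 [compute-bound]
step 7: L[7]=9 C[6]=9 → dur=9, Σ=57 | A=compute:t6 B=load:t7 [tied]
step 8: L[8]=9 C[7]=7 → dur=9, Σ=66 | A=load:t8 B=compute:t7 [load-bound]
step 9: C[8]=4 → dur=4, Σ=70 | A=compute:t8 B=idle [compute-only]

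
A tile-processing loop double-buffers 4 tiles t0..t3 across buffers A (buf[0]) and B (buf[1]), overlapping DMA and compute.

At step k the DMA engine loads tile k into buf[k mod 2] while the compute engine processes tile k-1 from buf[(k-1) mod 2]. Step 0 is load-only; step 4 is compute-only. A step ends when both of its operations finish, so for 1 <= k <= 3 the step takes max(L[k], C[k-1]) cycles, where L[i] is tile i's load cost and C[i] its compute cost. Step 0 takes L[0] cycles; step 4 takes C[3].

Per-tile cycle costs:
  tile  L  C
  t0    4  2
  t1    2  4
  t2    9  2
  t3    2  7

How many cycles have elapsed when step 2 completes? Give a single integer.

step 0: L[0]=4 → dur=4, Σ=4 | A=load:t0 B=idle [load-only]
step 1: L[1]=2 C[0]=2 → dur=2, Σ=6 | A=compute:t0 B=load:t1 [tied]
step 2: L[2]=9 C[1]=4 → dur=9, Σ=15 | A=load:t2 B=compute:t1 [load-bound]
step 3: L[3]=2 C[2]=2 → dur=2, Σ=17 | A=compute:t2 B=load:t3 [tied]
step 4: C[3]=7 → dur=7, Σ=24 | A=idle B=compute:t3 [compute-only]

end_cycle[2] = 15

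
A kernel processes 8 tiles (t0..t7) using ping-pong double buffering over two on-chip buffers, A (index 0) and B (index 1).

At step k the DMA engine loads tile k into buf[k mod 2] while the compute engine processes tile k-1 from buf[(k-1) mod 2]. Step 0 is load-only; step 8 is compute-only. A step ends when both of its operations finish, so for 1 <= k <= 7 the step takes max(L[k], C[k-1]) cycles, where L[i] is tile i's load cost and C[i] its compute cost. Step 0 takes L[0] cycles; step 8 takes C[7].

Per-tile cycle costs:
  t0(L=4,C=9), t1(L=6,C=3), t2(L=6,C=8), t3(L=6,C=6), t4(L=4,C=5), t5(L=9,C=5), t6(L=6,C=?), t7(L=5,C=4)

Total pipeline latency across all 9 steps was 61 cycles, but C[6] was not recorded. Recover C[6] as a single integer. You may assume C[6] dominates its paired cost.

step 0: dur = L[0]=4 = 4
step 1: dur = max(L[1]=6, C[0]=9) = 9
step 2: dur = max(L[2]=6, C[1]=3) = 6
step 3: dur = max(L[3]=6, C[2]=8) = 8
step 4: dur = max(L[4]=4, C[3]=6) = 6
step 5: dur = max(L[5]=9, C[4]=5) = 9
step 6: dur = max(L[6]=6, C[5]=5) = 6
step 7: dur = max(L[7]=5, C[6]=?) = C[6]  (unknown; binding)
step 8: dur = C[7]=4 = 4
sum of known step durations = 52
dur[7] = total - known = 61 - 52 = 9
C[6] is the binding max in step 7, so C[6] = dur[7] = 9

C[6] = 9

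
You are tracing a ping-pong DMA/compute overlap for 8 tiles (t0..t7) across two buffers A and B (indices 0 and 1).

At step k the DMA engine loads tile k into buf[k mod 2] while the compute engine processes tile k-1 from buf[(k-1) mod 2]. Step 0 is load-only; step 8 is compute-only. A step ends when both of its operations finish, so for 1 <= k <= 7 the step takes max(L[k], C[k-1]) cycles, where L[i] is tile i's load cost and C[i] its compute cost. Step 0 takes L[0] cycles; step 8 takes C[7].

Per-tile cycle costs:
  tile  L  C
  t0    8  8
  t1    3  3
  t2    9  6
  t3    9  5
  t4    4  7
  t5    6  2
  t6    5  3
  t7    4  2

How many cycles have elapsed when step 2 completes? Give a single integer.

end_cycle[2] = 25

  0. 8=8c; end=8; A:t0 B:-
  1. max(3,8)=8c; end=16; A:t0 B:t1
  2. max(9,3)=9c; end=25; A:t2 B:t1
  3. max(9,6)=9c; end=34; A:t2 B:t3
  4. max(4,5)=5c; end=39; A:t4 B:t3
  5. max(6,7)=7c; end=46; A:t4 B:t5
  6. max(5,2)=5c; end=51; A:t6 B:t5
  7. max(4,3)=4c; end=55; A:t6 B:t7
  8. 2=2c; end=57; A:t6 B:t7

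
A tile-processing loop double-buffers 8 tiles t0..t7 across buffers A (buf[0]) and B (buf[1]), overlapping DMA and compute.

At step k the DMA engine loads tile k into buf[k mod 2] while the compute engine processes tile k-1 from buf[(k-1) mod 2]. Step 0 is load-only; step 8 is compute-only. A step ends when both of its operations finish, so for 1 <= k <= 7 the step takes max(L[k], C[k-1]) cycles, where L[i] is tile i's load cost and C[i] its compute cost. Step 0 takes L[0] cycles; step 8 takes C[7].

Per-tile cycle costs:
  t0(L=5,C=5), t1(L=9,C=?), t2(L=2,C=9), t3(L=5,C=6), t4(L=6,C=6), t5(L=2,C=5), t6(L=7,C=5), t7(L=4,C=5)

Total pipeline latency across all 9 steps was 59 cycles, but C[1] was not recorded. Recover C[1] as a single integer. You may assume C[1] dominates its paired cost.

step 0 | dur = L[0]=5 = 5
step 1 | dur = max(L[1]=9, C[0]=5) = 9
step 2 | dur = max(L[2]=2, C[1]=?) = C[1]  (unknown; binding)
step 3 | dur = max(L[3]=5, C[2]=9) = 9
step 4 | dur = max(L[4]=6, C[3]=6) = 6
step 5 | dur = max(L[5]=2, C[4]=6) = 6
step 6 | dur = max(L[6]=7, C[5]=5) = 7
step 7 | dur = max(L[7]=4, C[6]=5) = 5
step 8 | dur = C[7]=5 = 5
sum of known step durations = 52
dur[2] = total - known = 59 - 52 = 7
C[1] is the binding max in step 2, so C[1] = dur[2] = 7

C[1] = 7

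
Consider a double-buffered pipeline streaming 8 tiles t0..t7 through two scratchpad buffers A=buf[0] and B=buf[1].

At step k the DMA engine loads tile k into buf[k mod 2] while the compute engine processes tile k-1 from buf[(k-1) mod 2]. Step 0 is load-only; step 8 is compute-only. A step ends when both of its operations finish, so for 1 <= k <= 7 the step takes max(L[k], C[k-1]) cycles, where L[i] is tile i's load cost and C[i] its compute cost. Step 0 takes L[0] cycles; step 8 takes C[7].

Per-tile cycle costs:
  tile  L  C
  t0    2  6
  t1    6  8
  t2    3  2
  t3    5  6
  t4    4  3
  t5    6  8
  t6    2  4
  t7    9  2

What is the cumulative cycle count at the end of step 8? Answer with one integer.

step 0: L[0]=2 → dur=2, Σ=2 | A=load:t0 B=idle [load-only]
step 1: L[1]=6 C[0]=6 → dur=6, Σ=8 | A=compute:t0 B=load:t1 [tied]
step 2: L[2]=3 C[1]=8 → dur=8, Σ=16 | A=load:t2 B=compute:t1 [compute-bound]
step 3: L[3]=5 C[2]=2 → dur=5, Σ=21 | A=compute:t2 B=load:t3 [load-bound]
step 4: L[4]=4 C[3]=6 → dur=6, Σ=27 | A=load:t4 B=compute:t3 [compute-bound]
step 5: L[5]=6 C[4]=3 → dur=6, Σ=33 | A=compute:t4 B=load:t5 [load-bound]
step 6: L[6]=2 C[5]=8 → dur=8, Σ=41 | A=load:t6 B=compute:t5 [compute-bound]
step 7: L[7]=9 C[6]=4 → dur=9, Σ=50 | A=compute:t6 B=load:t7 [load-bound]
step 8: C[7]=2 → dur=2, Σ=52 | A=idle B=compute:t7 [compute-only]

end_cycle[8] = 52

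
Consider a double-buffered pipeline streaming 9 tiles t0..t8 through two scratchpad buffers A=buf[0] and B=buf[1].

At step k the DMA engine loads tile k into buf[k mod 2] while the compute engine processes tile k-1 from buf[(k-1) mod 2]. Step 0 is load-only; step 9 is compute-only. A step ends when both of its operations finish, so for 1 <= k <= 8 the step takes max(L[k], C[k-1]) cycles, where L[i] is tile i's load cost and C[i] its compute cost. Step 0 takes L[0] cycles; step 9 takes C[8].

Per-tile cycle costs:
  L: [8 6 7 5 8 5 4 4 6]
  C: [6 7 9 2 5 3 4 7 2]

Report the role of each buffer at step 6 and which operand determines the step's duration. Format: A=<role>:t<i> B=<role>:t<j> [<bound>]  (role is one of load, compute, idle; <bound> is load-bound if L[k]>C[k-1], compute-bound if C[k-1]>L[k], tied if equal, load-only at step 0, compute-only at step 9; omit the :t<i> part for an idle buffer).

step 0: L[0]=8 → dur=8, Σ=8 | A=load:t0 B=idle [load-only]
step 1: L[1]=6 C[0]=6 → dur=6, Σ=14 | A=compute:t0 B=load:t1 [tied]
step 2: L[2]=7 C[1]=7 → dur=7, Σ=21 | A=load:t2 B=compute:t1 [tied]
step 3: L[3]=5 C[2]=9 → dur=9, Σ=30 | A=compute:t2 B=load:t3 [compute-bound]
step 4: L[4]=8 C[3]=2 → dur=8, Σ=38 | A=load:t4 B=compute:t3 [load-bound]
step 5: L[5]=5 C[4]=5 → dur=5, Σ=43 | A=compute:t4 B=load:t5 [tied]
step 6: L[6]=4 C[5]=3 → dur=4, Σ=47 | A=load:t6 B=compute:t5 [load-bound]
step 7: L[7]=4 C[6]=4 → dur=4, Σ=51 | A=compute:t6 B=load:t7 [tied]
step 8: L[8]=6 C[7]=7 → dur=7, Σ=58 | A=load:t8 B=compute:t7 [compute-bound]
step 9: C[8]=2 → dur=2, Σ=60 | A=compute:t8 B=idle [compute-only]

step 6: A=load:t6 B=compute:t5 [load-bound]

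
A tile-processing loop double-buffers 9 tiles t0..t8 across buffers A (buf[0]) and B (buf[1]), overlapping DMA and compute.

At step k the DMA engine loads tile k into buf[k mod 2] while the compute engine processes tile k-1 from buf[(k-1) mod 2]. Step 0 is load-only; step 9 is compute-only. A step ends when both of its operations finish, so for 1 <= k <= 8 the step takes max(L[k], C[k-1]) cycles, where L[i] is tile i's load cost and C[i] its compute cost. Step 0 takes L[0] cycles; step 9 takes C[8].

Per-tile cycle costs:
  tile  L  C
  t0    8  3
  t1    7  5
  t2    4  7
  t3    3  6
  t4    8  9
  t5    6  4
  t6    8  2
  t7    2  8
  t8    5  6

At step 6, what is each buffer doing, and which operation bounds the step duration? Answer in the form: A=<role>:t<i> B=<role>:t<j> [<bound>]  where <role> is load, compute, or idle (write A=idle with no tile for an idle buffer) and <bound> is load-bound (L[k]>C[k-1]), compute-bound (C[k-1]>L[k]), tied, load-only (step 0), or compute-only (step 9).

k=0 load=t0/8c comp=- wait=8 total=8
k=1 load=t1/7c comp=t0/3c wait=7 total=15
k=2 load=t2/4c comp=t1/5c wait=5 total=20
k=3 load=t3/3c comp=t2/7c wait=7 total=27
k=4 load=t4/8c comp=t3/6c wait=8 total=35
k=5 load=t5/6c comp=t4/9c wait=9 total=44
k=6 load=t6/8c comp=t5/4c wait=8 total=52
k=7 load=t7/2c comp=t6/2c wait=2 total=54
k=8 load=t8/5c comp=t7/8c wait=8 total=62
k=9 load=- comp=t8/6c wait=6 total=68

step 6: A=load:t6 B=compute:t5 [load-bound]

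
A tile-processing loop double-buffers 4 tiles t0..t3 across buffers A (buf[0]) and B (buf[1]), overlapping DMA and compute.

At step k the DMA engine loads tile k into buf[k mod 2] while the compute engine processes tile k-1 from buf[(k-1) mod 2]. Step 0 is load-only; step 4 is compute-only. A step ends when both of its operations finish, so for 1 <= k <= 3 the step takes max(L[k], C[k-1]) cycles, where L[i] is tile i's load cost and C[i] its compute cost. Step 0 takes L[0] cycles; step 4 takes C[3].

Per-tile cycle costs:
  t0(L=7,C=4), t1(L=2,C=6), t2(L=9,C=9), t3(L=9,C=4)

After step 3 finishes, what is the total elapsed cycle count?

end_cycle[3] = 29

step 0: L[0]=7 → dur=7, Σ=7 | A=load:t0 B=idle [load-only]
step 1: L[1]=2 C[0]=4 → dur=4, Σ=11 | A=compute:t0 B=load:t1 [compute-bound]
step 2: L[2]=9 C[1]=6 → dur=9, Σ=20 | A=load:t2 B=compute:t1 [load-bound]
step 3: L[3]=9 C[2]=9 → dur=9, Σ=29 | A=compute:t2 B=load:t3 [tied]
step 4: C[3]=4 → dur=4, Σ=33 | A=idle B=compute:t3 [compute-only]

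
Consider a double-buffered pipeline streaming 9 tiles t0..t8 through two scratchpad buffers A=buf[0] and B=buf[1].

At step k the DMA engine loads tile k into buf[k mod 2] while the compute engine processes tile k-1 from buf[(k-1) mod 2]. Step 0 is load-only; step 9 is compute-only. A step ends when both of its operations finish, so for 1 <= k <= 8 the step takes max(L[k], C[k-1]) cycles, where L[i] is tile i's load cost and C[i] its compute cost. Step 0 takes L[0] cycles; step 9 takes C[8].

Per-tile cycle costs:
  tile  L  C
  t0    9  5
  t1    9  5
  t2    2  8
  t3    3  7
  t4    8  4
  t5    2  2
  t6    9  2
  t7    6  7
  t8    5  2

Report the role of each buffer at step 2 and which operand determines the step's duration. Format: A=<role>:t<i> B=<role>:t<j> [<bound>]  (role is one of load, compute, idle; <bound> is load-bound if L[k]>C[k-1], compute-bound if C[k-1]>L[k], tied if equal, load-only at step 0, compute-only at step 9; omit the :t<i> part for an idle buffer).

step 2: A=load:t2 B=compute:t1 [compute-bound]

step 0: L[0]=9 → dur=9, Σ=9 | A=load:t0 B=idle [load-only]
step 1: L[1]=9 C[0]=5 → dur=9, Σ=18 | A=compute:t0 B=load:t1 [load-bound]
step 2: L[2]=2 C[1]=5 → dur=5, Σ=23 | A=load:t2 B=compute:t1 [compute-bound]
step 3: L[3]=3 C[2]=8 → dur=8, Σ=31 | A=compute:t2 B=load:t3 [compute-bound]
step 4: L[4]=8 C[3]=7 → dur=8, Σ=39 | A=load:t4 B=compute:t3 [load-bound]
step 5: L[5]=2 C[4]=4 → dur=4, Σ=43 | A=compute:t4 B=load:t5 [compute-bound]
step 6: L[6]=9 C[5]=2 → dur=9, Σ=52 | A=load:t6 B=compute:t5 [load-bound]
step 7: L[7]=6 C[6]=2 → dur=6, Σ=58 | A=compute:t6 B=load:t7 [load-bound]
step 8: L[8]=5 C[7]=7 → dur=7, Σ=65 | A=load:t8 B=compute:t7 [compute-bound]
step 9: C[8]=2 → dur=2, Σ=67 | A=compute:t8 B=idle [compute-only]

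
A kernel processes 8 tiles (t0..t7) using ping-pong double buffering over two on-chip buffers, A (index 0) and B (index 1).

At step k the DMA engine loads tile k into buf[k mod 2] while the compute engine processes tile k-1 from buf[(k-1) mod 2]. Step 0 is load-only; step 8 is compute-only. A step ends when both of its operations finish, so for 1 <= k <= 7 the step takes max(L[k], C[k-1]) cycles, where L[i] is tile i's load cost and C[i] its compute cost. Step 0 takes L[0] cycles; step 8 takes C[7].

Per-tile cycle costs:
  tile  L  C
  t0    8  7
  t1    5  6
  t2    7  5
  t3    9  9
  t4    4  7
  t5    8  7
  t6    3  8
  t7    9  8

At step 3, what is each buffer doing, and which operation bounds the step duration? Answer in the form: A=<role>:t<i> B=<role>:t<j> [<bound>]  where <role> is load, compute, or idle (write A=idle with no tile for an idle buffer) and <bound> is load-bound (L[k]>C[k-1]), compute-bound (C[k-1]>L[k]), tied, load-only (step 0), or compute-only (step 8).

step 3: A=compute:t2 B=load:t3 [load-bound]

  0. 8=8c; end=8; A:t0 B:-
  1. max(5,7)=7c; end=15; A:t0 B:t1
  2. max(7,6)=7c; end=22; A:t2 B:t1
  3. max(9,5)=9c; end=31; A:t2 B:t3
  4. max(4,9)=9c; end=40; A:t4 B:t3
  5. max(8,7)=8c; end=48; A:t4 B:t5
  6. max(3,7)=7c; end=55; A:t6 B:t5
  7. max(9,8)=9c; end=64; A:t6 B:t7
  8. 8=8c; end=72; A:t6 B:t7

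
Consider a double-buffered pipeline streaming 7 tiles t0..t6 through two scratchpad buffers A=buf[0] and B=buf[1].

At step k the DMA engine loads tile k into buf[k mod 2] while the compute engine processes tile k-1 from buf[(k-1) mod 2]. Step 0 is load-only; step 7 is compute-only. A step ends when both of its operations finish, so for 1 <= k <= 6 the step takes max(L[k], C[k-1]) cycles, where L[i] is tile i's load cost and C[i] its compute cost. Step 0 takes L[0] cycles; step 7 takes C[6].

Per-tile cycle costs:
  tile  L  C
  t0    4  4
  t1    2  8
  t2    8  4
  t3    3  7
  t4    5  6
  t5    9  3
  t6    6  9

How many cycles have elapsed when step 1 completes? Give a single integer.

k=0 load=t0/4c comp=- wait=4 total=4
k=1 load=t1/2c comp=t0/4c wait=4 total=8
k=2 load=t2/8c comp=t1/8c wait=8 total=16
k=3 load=t3/3c comp=t2/4c wait=4 total=20
k=4 load=t4/5c comp=t3/7c wait=7 total=27
k=5 load=t5/9c comp=t4/6c wait=9 total=36
k=6 load=t6/6c comp=t5/3c wait=6 total=42
k=7 load=- comp=t6/9c wait=9 total=51

end_cycle[1] = 8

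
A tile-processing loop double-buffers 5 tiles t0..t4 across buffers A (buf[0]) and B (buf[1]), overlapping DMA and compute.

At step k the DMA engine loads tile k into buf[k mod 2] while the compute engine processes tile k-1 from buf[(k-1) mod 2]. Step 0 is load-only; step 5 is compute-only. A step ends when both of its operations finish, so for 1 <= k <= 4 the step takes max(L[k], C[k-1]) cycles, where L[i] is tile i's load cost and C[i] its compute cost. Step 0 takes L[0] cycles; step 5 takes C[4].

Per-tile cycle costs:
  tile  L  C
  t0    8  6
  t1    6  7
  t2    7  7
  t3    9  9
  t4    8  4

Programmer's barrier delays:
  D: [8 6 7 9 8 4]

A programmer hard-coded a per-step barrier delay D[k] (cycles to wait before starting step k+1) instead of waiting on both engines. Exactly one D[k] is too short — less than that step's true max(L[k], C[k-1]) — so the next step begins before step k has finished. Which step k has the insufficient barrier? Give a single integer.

[0] required=L[0]=8=8 vs D=8 ok
[1] required=max(L[1]=6,C[0]=6)=6 vs D=6 ok
[2] required=max(L[2]=7,C[1]=7)=7 vs D=7 ok
[3] required=max(L[3]=9,C[2]=7)=9 vs D=9 ok
[4] required=max(L[4]=8,C[3]=9)=9 vs D=8 SHORT
[5] required=C[4]=4=4 vs D=4 ok

hazard at step 4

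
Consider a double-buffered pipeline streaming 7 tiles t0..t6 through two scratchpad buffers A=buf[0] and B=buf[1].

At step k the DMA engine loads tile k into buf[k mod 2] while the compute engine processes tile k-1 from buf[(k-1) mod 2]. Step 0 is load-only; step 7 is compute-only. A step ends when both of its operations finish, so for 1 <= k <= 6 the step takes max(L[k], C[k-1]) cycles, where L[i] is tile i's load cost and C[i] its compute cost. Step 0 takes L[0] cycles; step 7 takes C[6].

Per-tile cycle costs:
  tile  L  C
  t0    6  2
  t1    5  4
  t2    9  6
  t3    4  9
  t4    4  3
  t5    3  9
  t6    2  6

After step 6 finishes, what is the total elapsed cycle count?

end_cycle[6] = 47

step 0: L[0]=6 → dur=6, Σ=6 | A=load:t0 B=idle [load-only]
step 1: L[1]=5 C[0]=2 → dur=5, Σ=11 | A=compute:t0 B=load:t1 [load-bound]
step 2: L[2]=9 C[1]=4 → dur=9, Σ=20 | A=load:t2 B=compute:t1 [load-bound]
step 3: L[3]=4 C[2]=6 → dur=6, Σ=26 | A=compute:t2 B=load:t3 [compute-bound]
step 4: L[4]=4 C[3]=9 → dur=9, Σ=35 | A=load:t4 B=compute:t3 [compute-bound]
step 5: L[5]=3 C[4]=3 → dur=3, Σ=38 | A=compute:t4 B=load:t5 [tied]
step 6: L[6]=2 C[5]=9 → dur=9, Σ=47 | A=load:t6 B=compute:t5 [compute-bound]
step 7: C[6]=6 → dur=6, Σ=53 | A=compute:t6 B=idle [compute-only]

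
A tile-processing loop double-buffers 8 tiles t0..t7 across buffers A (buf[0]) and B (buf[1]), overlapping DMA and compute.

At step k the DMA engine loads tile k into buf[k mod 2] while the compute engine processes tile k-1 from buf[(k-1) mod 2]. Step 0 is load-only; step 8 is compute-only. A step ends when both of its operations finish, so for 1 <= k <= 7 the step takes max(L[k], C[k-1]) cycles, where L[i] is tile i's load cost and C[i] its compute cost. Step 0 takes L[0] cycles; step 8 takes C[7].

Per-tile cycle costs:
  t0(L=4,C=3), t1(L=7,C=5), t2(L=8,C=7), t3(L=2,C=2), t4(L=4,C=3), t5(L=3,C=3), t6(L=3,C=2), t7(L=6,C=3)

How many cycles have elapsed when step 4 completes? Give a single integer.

end_cycle[4] = 30

k=0 load=t0/4c comp=- wait=4 total=4
k=1 load=t1/7c comp=t0/3c wait=7 total=11
k=2 load=t2/8c comp=t1/5c wait=8 total=19
k=3 load=t3/2c comp=t2/7c wait=7 total=26
k=4 load=t4/4c comp=t3/2c wait=4 total=30
k=5 load=t5/3c comp=t4/3c wait=3 total=33
k=6 load=t6/3c comp=t5/3c wait=3 total=36
k=7 load=t7/6c comp=t6/2c wait=6 total=42
k=8 load=- comp=t7/3c wait=3 total=45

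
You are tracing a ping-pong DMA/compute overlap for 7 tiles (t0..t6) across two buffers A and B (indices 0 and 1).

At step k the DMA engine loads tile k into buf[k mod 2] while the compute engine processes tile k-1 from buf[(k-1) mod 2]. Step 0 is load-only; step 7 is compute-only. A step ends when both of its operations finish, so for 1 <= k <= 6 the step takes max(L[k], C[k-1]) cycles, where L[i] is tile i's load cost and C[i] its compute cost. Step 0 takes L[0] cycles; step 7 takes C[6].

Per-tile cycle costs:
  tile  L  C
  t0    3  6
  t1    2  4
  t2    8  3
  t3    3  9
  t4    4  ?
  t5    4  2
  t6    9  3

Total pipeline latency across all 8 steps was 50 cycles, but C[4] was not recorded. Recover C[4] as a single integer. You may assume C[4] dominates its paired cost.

C[4] = 9

step 0: dur = L[0]=3 = 3
step 1: dur = max(L[1]=2, C[0]=6) = 6
step 2: dur = max(L[2]=8, C[1]=4) = 8
step 3: dur = max(L[3]=3, C[2]=3) = 3
step 4: dur = max(L[4]=4, C[3]=9) = 9
step 5: dur = max(L[5]=4, C[4]=?) = C[4]  (unknown; binding)
step 6: dur = max(L[6]=9, C[5]=2) = 9
step 7: dur = C[6]=3 = 3
sum of known step durations = 41
dur[5] = total - known = 50 - 41 = 9
C[4] is the binding max in step 5, so C[4] = dur[5] = 9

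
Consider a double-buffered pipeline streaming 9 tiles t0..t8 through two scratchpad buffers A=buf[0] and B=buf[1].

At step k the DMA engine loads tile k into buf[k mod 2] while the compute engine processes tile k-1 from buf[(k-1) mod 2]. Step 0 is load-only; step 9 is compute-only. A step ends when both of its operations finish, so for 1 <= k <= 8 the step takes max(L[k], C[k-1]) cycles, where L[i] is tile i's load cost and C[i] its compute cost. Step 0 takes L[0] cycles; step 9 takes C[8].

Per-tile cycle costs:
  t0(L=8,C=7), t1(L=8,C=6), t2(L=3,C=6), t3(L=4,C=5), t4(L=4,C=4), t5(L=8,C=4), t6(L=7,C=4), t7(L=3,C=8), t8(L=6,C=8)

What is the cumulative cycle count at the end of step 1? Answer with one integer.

k=0 load=t0/8c comp=- wait=8 total=8
k=1 load=t1/8c comp=t0/7c wait=8 total=16
k=2 load=t2/3c comp=t1/6c wait=6 total=22
k=3 load=t3/4c comp=t2/6c wait=6 total=28
k=4 load=t4/4c comp=t3/5c wait=5 total=33
k=5 load=t5/8c comp=t4/4c wait=8 total=41
k=6 load=t6/7c comp=t5/4c wait=7 total=48
k=7 load=t7/3c comp=t6/4c wait=4 total=52
k=8 load=t8/6c comp=t7/8c wait=8 total=60
k=9 load=- comp=t8/8c wait=8 total=68

end_cycle[1] = 16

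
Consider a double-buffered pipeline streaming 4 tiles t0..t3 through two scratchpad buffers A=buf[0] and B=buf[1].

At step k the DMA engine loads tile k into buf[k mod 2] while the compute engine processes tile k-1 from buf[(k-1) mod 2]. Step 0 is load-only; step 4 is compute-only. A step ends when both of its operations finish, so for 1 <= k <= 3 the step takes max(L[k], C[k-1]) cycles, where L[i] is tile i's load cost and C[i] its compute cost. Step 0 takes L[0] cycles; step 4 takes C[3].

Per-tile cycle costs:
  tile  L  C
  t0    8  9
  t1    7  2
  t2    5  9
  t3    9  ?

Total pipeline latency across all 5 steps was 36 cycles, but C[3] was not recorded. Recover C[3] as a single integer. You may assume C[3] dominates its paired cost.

C[3] = 5

step 0 → dur = L[0]=8 = 8
step 1 → dur = max(L[1]=7, C[0]=9) = 9
step 2 → dur = max(L[2]=5, C[1]=2) = 5
step 3 → dur = max(L[3]=9, C[2]=9) = 9
step 4 → dur = C[3]=? = C[3]  (unknown; binding)
sum of known step durations = 31
dur[4] = total - known = 36 - 31 = 5
C[3] is the binding max in step 4, so C[3] = dur[4] = 5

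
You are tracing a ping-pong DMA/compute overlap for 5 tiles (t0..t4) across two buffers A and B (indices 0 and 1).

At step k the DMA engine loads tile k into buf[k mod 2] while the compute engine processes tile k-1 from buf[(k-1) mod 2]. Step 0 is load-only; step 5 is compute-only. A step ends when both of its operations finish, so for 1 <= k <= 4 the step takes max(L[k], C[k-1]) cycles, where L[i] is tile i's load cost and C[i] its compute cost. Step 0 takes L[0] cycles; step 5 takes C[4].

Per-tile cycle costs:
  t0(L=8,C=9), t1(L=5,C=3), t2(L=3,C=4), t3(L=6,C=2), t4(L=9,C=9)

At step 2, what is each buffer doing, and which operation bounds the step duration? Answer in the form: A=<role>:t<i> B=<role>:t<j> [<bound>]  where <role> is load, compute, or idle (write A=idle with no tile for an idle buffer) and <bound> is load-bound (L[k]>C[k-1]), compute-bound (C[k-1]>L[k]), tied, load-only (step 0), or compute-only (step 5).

step 2: A=load:t2 B=compute:t1 [tied]

  0. 8=8c; end=8; A:t0 B:-
  1. max(5,9)=9c; end=17; A:t0 B:t1
  2. max(3,3)=3c; end=20; A:t2 B:t1
  3. max(6,4)=6c; end=26; A:t2 B:t3
  4. max(9,2)=9c; end=35; A:t4 B:t3
  5. 9=9c; end=44; A:t4 B:t3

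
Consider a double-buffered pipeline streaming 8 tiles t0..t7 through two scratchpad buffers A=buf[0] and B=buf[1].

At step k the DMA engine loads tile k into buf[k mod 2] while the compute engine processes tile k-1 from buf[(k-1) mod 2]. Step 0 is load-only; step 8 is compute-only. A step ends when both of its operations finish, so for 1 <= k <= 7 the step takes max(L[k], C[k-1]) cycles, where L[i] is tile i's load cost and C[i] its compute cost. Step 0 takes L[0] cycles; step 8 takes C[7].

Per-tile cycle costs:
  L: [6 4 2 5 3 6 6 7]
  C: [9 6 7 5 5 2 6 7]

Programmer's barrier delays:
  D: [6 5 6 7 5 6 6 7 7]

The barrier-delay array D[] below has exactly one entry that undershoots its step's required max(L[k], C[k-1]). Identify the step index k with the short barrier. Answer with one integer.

hazard at step 1

k=0 barrier L[0]=6→6c, D[0]=6 ok
k=1 barrier max(L[1]=4,C[0]=9)→9c, D[1]=5 SHORT
k=2 barrier max(L[2]=2,C[1]=6)→6c, D[2]=6 ok
k=3 barrier max(L[3]=5,C[2]=7)→7c, D[3]=7 ok
k=4 barrier max(L[4]=3,C[3]=5)→5c, D[4]=5 ok
k=5 barrier max(L[5]=6,C[4]=5)→6c, D[5]=6 ok
k=6 barrier max(L[6]=6,C[5]=2)→6c, D[6]=6 ok
k=7 barrier max(L[7]=7,C[6]=6)→7c, D[7]=7 ok
k=8 barrier C[7]=7→7c, D[8]=7 ok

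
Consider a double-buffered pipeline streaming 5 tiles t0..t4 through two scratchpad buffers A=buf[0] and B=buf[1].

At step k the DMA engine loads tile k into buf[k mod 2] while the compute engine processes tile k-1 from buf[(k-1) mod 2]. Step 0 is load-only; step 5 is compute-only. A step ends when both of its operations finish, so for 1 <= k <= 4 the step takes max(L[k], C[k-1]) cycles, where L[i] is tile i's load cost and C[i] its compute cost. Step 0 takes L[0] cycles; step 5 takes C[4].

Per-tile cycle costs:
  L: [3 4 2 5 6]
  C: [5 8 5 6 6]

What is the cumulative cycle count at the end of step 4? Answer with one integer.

end_cycle[4] = 27

[0] DMA t0→A (3c) ∥ CU idle ⇒ 3c, clock 3
[1] DMA t1→B (4c) ∥ CU A:t0 (5c) ⇒ 5c, clock 8
[2] DMA t2→A (2c) ∥ CU B:t1 (8c) ⇒ 8c, clock 16
[3] DMA t3→B (5c) ∥ CU A:t2 (5c) ⇒ 5c, clock 21
[4] DMA t4→A (6c) ∥ CU B:t3 (6c) ⇒ 6c, clock 27
[5] DMA idle ∥ CU A:t4 (6c) ⇒ 6c, clock 33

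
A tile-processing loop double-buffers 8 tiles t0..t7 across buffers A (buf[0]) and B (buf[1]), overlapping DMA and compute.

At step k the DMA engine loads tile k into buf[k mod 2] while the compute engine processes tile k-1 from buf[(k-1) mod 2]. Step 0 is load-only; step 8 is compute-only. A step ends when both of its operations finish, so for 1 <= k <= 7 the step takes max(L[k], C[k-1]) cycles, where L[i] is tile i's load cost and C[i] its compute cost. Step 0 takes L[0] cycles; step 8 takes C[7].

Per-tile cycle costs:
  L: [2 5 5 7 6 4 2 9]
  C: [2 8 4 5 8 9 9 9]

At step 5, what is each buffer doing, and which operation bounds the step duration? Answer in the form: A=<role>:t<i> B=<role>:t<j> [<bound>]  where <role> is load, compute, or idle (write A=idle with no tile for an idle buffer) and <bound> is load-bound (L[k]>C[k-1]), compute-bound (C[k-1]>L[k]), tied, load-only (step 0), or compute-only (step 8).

step 5: A=compute:t4 B=load:t5 [compute-bound]

step 0: L[0]=2 → dur=2, Σ=2 | A=load:t0 B=idle [load-only]
step 1: L[1]=5 C[0]=2 → dur=5, Σ=7 | A=compute:t0 B=load:t1 [load-bound]
step 2: L[2]=5 C[1]=8 → dur=8, Σ=15 | A=load:t2 B=compute:t1 [compute-bound]
step 3: L[3]=7 C[2]=4 → dur=7, Σ=22 | A=compute:t2 B=load:t3 [load-bound]
step 4: L[4]=6 C[3]=5 → dur=6, Σ=28 | A=load:t4 B=compute:t3 [load-bound]
step 5: L[5]=4 C[4]=8 → dur=8, Σ=36 | A=compute:t4 B=load:t5 [compute-bound]
step 6: L[6]=2 C[5]=9 → dur=9, Σ=45 | A=load:t6 B=compute:t5 [compute-bound]
step 7: L[7]=9 C[6]=9 → dur=9, Σ=54 | A=compute:t6 B=load:t7 [tied]
step 8: C[7]=9 → dur=9, Σ=63 | A=idle B=compute:t7 [compute-only]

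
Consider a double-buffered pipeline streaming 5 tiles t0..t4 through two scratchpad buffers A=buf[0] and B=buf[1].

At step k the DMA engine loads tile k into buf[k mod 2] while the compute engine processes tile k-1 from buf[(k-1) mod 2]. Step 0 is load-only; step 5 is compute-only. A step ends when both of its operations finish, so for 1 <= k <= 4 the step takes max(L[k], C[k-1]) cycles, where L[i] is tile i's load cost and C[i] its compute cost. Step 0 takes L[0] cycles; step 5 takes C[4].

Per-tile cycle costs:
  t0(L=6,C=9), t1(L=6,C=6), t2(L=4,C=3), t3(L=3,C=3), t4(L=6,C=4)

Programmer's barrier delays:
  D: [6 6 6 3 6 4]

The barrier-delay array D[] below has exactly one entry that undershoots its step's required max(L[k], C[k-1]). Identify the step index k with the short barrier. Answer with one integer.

k=0 barrier L[0]=6→6c, D[0]=6 ok
k=1 barrier max(L[1]=6,C[0]=9)→9c, D[1]=6 SHORT
k=2 barrier max(L[2]=4,C[1]=6)→6c, D[2]=6 ok
k=3 barrier max(L[3]=3,C[2]=3)→3c, D[3]=3 ok
k=4 barrier max(L[4]=6,C[3]=3)→6c, D[4]=6 ok
k=5 barrier C[4]=4→4c, D[5]=4 ok

hazard at step 1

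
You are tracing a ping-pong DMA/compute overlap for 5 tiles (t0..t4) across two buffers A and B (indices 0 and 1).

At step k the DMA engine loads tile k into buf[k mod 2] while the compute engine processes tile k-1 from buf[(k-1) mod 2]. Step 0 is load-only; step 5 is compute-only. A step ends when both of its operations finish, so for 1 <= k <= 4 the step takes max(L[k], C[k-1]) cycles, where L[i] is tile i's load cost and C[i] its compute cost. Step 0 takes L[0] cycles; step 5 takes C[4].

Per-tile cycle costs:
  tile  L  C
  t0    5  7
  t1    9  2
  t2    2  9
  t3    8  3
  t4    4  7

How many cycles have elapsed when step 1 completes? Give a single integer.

end_cycle[1] = 14

k=0 load=t0/5c comp=- wait=5 total=5
k=1 load=t1/9c comp=t0/7c wait=9 total=14
k=2 load=t2/2c comp=t1/2c wait=2 total=16
k=3 load=t3/8c comp=t2/9c wait=9 total=25
k=4 load=t4/4c comp=t3/3c wait=4 total=29
k=5 load=- comp=t4/7c wait=7 total=36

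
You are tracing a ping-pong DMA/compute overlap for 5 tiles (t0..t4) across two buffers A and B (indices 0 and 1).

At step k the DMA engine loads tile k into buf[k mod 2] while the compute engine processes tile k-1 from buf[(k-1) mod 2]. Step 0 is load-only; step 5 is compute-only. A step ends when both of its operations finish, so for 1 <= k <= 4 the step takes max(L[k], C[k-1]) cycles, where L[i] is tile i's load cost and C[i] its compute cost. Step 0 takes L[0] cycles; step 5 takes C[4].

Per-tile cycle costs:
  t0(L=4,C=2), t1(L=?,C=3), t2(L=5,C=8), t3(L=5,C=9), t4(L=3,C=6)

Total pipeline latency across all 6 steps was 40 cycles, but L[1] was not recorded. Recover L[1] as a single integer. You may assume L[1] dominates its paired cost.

step 0 = dur = L[0]=4 = 4
step 1 = dur = max(L[1]=?, C[0]=2) = L[1]  (unknown; binding)
step 2 = dur = max(L[2]=5, C[1]=3) = 5
step 3 = dur = max(L[3]=5, C[2]=8) = 8
step 4 = dur = max(L[4]=3, C[3]=9) = 9
step 5 = dur = C[4]=6 = 6
sum of known step durations = 32
dur[1] = total - known = 40 - 32 = 8
L[1] is the binding max in step 1, so L[1] = dur[1] = 8

L[1] = 8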